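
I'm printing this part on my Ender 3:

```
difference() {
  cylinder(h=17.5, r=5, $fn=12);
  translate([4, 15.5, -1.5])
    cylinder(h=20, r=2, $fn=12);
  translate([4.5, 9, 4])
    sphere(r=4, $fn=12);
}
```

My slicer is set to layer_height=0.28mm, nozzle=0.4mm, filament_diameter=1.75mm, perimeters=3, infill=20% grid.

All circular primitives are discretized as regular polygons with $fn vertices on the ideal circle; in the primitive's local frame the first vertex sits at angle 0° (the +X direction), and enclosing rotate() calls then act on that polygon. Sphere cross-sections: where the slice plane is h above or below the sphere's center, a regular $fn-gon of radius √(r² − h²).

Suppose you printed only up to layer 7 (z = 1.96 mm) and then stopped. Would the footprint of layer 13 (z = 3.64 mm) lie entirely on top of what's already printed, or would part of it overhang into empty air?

Compare the two slices. At z = 1.96: the cylinder: section is a regular 12-gon, circumradius r=5 (area = (12/2)·5.000²·sin(360°/12) = 75.00 mm²); the r=2 cylinder at (4, 15.5) contributes a regular 12-gon of circumradius 2 (area = (12/2)·2.000²·sin(360°/12) = 12.00 mm²); the r=4 sphere at (4.5, 9) slices to a regular 12-gon of circumradius 3.441 (√(r²−h²) with h=2.04 from center) (area = (12/2)·3.441²·sin(360°/12) = 35.52 mm²); After the difference (first − rest): starting from the r=5 cylinder (75.00 mm²), the r=2 cylinder at (4, 15.5) misses the remaining region (no effect); the r=4 sphere at (4.5, 9) misses the remaining region (no effect) — area = 75.00 mm². At z = 3.64: the r=5 cylinder contributes a regular 12-gon of circumradius 5 (area = (12/2)·5.000²·sin(360°/12) = 75.00 mm²); the cylinder at (4, 15.5): section is a regular 12-gon, circumradius r=2 (area = (12/2)·2.000²·sin(360°/12) = 12.00 mm²); the sphere at (4.5, 9): section is a regular 12-gon, circumradius = √(r²−h²) = √(4²−0.36²) = 3.984 (area = (12/2)·3.984²·sin(360°/12) = 47.61 mm²); Taking the first minus the rest: starting from the r=5 cylinder (75.00 mm²), the r=2 cylinder at (4, 15.5) misses the remaining region (no effect); the r=4 sphere at (4.5, 9) misses the remaining region (no effect) — area = 75.00 mm². Checking containment: the cross-section at z = 3.64 is a subset of the cross-section at z = 1.96.

entirely on top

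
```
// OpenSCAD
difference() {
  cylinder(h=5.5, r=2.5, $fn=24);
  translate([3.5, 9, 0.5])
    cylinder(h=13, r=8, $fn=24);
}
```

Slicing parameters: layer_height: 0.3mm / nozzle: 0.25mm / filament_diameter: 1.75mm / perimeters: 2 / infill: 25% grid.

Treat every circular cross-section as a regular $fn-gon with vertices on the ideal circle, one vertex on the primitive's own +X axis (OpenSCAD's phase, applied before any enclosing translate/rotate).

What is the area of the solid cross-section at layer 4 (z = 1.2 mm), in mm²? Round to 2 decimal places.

17.65 mm²

At z = 1.2 mm: the r=2.5 cylinder contributes a regular 24-gon of circumradius 2.5 (area = (24/2)·2.500²·sin(360°/24) = 19.41 mm²); the r=8 cylinder at (3.5, 9) contributes a regular 24-gon of circumradius 8 (area = (24/2)·8.000²·sin(360°/24) = 198.77 mm²); Taking the first minus the rest: starting from the r=2.5 cylinder (19.41 mm²), the r=8 cylinder at (3.5, 9) partially overlaps it — only the 1.76 mm² overlap (of its 198.77 mm²) is removed, clipping the outline — area = 17.65 mm². Overall, the cross-section is a single solid region. Net area = 17.65 mm².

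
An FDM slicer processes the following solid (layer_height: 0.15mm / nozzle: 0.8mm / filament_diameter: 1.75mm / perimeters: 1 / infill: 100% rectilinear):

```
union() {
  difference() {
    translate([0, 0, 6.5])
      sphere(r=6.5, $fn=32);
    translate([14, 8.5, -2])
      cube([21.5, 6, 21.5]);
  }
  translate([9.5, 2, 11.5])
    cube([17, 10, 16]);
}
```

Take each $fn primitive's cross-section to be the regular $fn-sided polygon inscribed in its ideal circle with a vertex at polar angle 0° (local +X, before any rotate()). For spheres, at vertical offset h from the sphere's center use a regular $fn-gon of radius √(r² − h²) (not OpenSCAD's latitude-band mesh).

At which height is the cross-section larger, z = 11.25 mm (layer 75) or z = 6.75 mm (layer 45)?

Layer 75 (z = 11.25): the r=6.5 sphere slices to a regular 32-gon of circumradius 4.437 (√(r²−h²) with h=4.75 from center) (area = (32/2)·4.437²·sin(360°/32) = 61.45 mm²); the cube at (14, 8.5) is present — its section is the full 21.5×6 rectangle (area 129.00 mm²); Taking the first minus the rest: starting from the r=6.5 sphere (61.45 mm²), the 21.5×6 cube at (14, 8.5) misses the remaining region (no effect) — area = 61.45 mm²; the cube at (9.5, 2) is not intersected at this z (z outside [11.5, 27.5]); Combining (union): only that combined region is present, so the union is just that shape — area = 61.45 mm². So its area = 61.45 mm². Layer 45 (z = 6.75): the r=6.5 sphere slices to a regular 32-gon of circumradius 6.495 (√(r²−h²) with h=0.25 from center) (area = (32/2)·6.495²·sin(360°/32) = 131.69 mm²); the 21.5×6 cube at (14, 8.5) contributes its full rectangle (area 129.00 mm²); Taking the first minus the rest: starting from the r=6.5 sphere (131.69 mm²), the 21.5×6 cube at (14, 8.5) misses the remaining region (no effect) — area = 131.69 mm²; the cube at (9.5, 2) does not reach this height (z outside [11.5, 27.5]); Taking the union: only the result so far is present, so the union is just that shape — area = 131.69 mm². So its area = 131.69 mm². Layer 45 is larger (131.69 vs 61.45 mm²).

layer 45 (z = 6.75 mm)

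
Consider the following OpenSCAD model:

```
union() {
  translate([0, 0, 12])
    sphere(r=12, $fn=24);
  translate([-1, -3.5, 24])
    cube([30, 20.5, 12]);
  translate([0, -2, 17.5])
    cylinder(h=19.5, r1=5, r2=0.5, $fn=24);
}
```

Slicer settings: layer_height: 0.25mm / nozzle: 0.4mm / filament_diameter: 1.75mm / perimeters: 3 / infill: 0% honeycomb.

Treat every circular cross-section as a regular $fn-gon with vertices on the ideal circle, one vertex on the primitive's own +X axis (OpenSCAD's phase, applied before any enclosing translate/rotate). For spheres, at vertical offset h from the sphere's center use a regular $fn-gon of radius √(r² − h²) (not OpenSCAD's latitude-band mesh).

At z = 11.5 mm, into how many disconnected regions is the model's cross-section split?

1

At z = 11.5 mm: the r=12 sphere contributes a regular 24-gon of circumradius √(12²−0.5²) = 11.990; the cube at (-1, -3.5) is absent (z outside [24, 36]); the cone at (0, -2) is not intersected at this z (z outside [17.5, 37]); Combining (union): only the r=12 sphere is present, so the union is just that shape — 1 connected region. The result has 1 disconnected region.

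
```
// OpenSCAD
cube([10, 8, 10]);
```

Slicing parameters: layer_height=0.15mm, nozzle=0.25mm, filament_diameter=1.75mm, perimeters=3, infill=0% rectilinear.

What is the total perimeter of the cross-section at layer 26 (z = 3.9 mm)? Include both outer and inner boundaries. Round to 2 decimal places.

36.00 mm

At z = 3.9 mm: the 10×8 cube contributes its full rectangle (perimeter 36.00 mm). Overall, the cross-section is a single solid region. Total boundary length (outer) = 36.00 mm.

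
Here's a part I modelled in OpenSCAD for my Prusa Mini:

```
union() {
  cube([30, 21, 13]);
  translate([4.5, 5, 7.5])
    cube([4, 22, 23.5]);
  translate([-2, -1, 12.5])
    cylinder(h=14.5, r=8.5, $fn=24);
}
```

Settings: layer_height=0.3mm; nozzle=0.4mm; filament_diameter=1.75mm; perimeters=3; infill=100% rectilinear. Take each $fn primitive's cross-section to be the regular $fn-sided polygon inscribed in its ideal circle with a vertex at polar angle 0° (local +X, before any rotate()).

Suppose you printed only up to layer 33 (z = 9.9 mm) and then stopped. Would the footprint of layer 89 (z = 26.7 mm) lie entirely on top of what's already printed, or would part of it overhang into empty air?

part overhangs

Compare the two slices. At z = 9.9: the 30×21 cube contributes its full rectangle (area 630.00 mm²); the cube at (4.5, 5) (footprint 4×22) is included at this height (area 88.00 mm²); the cylinder at (-2, -1) does not reach this height (z outside [12.5, 27]); Merging all regions: the regions partially overlap — summed areas 718.00 mm² minus the doubly-counted overlap 64.00 mm² gives 654.00 mm² — area = 654.00 mm². At z = 26.7: the cube is absent (z outside [0, 13]); the cube at (4.5, 5) is present — its section is the full 4×22 rectangle (area 88.00 mm²); the cylinder at (-2, -1): section is a regular 24-gon, circumradius r=8.5 (area = (24/2)·8.500²·sin(360°/24) = 224.40 mm²); Merging all regions: the 2 present regions are separate (no shared area or edge), so areas and boundary lengths simply add and each stays a separate island — area = 312.40 mm². Checking containment: at z = 26.7 the cross-section extends beyond the z = 9.9 cross-section by about 191.47 mm².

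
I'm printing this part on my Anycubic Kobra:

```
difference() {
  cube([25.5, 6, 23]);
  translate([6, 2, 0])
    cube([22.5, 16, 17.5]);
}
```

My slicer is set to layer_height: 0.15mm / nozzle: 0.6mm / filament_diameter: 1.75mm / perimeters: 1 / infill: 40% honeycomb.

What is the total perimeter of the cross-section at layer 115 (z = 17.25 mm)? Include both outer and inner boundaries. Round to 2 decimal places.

At z = 17.25 mm: the 25.5×6 cube contributes its full rectangle (perimeter 63.00 mm); the cube at (6, 2) is present — its section is the full 22.5×16 rectangle (perimeter 77.00 mm); Taking the first minus the rest: starting from the 25.5×6 cube, the 22.5×16 cube at (6, 2) partially overlaps it — only the 78.00 mm² overlap (of its 360.00 mm²) is removed, clipping the outline — boundary = 63.00 mm. Overall, the cross-section is a single solid region. Total boundary length (outer) = 63.00 mm.

63.00 mm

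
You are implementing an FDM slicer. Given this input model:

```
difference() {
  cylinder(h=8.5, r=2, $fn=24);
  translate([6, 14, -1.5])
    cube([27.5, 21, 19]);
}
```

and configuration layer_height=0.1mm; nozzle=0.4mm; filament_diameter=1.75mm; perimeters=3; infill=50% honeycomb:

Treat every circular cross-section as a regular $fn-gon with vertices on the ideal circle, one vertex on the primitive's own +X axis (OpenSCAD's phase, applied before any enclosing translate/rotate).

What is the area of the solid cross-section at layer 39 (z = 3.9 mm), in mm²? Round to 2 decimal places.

12.42 mm²

At z = 3.9 mm: the cylinder: section is a regular 24-gon, circumradius r=2 (area = (24/2)·2.000²·sin(360°/24) = 12.42 mm²); the 27.5×21 cube at (6, 14) contributes its full rectangle (area 577.50 mm²); Taking the first minus the rest: starting from the r=2 cylinder (12.42 mm²), the 27.5×21 cube at (6, 14) misses the remaining region (no effect) — area = 12.42 mm². Overall, the cross-section is a single solid region. Net area = 12.42 mm².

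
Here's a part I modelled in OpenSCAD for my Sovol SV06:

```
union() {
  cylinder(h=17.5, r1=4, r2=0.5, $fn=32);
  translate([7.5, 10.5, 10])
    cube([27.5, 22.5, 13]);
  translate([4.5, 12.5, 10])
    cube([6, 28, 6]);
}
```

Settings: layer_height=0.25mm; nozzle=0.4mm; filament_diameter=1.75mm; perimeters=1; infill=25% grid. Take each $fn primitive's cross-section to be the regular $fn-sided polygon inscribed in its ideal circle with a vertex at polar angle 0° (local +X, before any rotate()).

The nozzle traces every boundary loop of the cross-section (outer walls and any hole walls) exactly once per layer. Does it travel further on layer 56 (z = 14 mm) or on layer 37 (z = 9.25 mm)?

Layer 56 (z = 14): the cone: at t=0.800 of its height the radius interpolates to r₁+(r₂−r₁)t = 1.200, giving a regular 32-gon of that circumradius (perimeter = 2·32·1.200·sin(180°/32) = 7.53 mm); the cube at (7.5, 10.5) is present — its section is the full 27.5×22.5 rectangle (perimeter 100.00 mm); the 6×28 cube at (4.5, 12.5) contributes its full rectangle (perimeter 68.00 mm); Taking the union: the regions partially overlap (shared area 61.50 mm²), so the edge portions inside another operand are dropped and the merged outline is re-measured after clipping — boundary = 128.53 mm. So its perimeter = 128.53 mm. Layer 37 (z = 9.25): the cone contributes a regular 32-gon of circumradius 2.150 (interpolated between r1=4 and r2=0.5 at t=0.529) (perimeter = 2·32·2.150·sin(180°/32) = 13.49 mm); the cube at (7.5, 10.5) does not reach this height (z outside [10, 23]); the cube at (4.5, 12.5) is not intersected at this z (z outside [10, 16]); Merging all regions: only the cone is present, so the union is just that shape — boundary = 13.49 mm. So its perimeter = 13.49 mm. Layer 56 is larger (128.53 vs 13.49 mm).

layer 56 (z = 14 mm)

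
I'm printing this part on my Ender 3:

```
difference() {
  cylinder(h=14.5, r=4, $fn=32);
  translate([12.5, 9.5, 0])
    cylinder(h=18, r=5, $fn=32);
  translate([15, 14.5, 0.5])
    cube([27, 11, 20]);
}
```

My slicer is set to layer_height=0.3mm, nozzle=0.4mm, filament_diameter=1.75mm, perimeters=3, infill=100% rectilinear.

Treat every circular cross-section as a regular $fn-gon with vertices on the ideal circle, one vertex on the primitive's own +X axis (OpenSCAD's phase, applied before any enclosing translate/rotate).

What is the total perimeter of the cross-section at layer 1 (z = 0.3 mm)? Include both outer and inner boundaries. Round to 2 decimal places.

25.09 mm

At z = 0.3 mm: the cylinder: section is a regular 32-gon, circumradius r=4 (perimeter = 2·32·4.000·sin(180°/32) = 25.09 mm); the r=5 cylinder at (12.5, 9.5) contributes a regular 32-gon of circumradius 5 (perimeter = 2·32·5.000·sin(180°/32) = 31.37 mm); the cube at (15, 14.5) is not intersected at this z (z outside [0.5, 20.5]); Subtracting the remaining from the first: starting from the r=4 cylinder, the r=5 cylinder at (12.5, 9.5) misses the remaining region (no effect) — boundary = 25.09 mm. Overall, the cross-section is a single solid region. Total boundary length (outer) = 25.09 mm.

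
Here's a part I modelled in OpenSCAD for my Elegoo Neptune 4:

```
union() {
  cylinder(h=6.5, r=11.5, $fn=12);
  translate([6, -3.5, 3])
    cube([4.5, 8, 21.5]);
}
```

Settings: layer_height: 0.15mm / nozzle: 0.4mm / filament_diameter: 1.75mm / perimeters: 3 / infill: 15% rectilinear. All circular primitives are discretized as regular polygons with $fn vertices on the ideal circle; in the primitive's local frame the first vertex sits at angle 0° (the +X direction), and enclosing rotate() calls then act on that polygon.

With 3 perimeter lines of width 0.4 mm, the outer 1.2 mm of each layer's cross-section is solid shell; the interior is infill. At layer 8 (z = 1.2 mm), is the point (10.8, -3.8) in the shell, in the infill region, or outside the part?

outside

At z = 1.2 mm: the cylinder: section is a regular 12-gon, circumradius r=11.5; the cube at (6, -3.5) is absent (z outside [3, 24.5]); Merging all regions: only the r=11.5 cylinder is present, so the union is just that shape — 1 connected region. Overall, the cross-section is a single solid region. The nearest boundary edge runs (9.96, -5.75)→(11.50, 0.00); distance from the point to it = 0.31 mm. The point is not inside any of the regions above, so it lies outside the cross-section (0.31 mm from the nearest boundary).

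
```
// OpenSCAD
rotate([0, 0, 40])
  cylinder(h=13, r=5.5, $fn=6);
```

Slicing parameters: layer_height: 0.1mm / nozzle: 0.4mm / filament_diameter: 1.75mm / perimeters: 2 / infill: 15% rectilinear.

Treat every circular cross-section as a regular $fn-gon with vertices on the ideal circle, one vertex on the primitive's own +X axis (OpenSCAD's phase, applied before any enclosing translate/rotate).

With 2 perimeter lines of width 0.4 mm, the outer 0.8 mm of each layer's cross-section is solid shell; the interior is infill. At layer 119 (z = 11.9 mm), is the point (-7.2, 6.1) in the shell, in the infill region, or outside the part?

outside

At z = 11.9 mm: the r=5.5 cylinder contributes a regular 6-gon of circumradius 5.5; (rotated 40° about Z; rotation is an isometry so areas/perimeters/island counts are preserved). Overall, the cross-section is a single solid region. Undo the 40° rotation: the query point maps to (-1.595, 9.301) in the un-rotated model frame. The nearest boundary edge runs (2.75, 4.76)→(-2.75, 4.76); distance from the point to it = 4.54 mm. The point is not inside any of the regions above, so it lies outside the cross-section (4.54 mm from the nearest boundary).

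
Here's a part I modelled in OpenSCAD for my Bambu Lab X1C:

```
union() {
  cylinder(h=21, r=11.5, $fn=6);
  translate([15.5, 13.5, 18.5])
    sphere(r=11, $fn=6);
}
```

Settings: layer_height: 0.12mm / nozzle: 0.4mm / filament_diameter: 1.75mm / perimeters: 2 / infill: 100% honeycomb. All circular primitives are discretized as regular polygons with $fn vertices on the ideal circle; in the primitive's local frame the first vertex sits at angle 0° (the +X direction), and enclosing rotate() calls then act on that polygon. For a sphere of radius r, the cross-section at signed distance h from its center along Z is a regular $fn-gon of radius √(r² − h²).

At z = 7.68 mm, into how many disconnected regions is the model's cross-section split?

2

At z = 7.68 mm: the cylinder: section is a regular 6-gon, circumradius r=11.5; the r=11 sphere at (15.5, 13.5) slices to a regular 6-gon of circumradius 1.982 (√(r²−h²) with h=10.82 from center); Merging all regions: the 2 present regions are separate (no shared area or edge), so areas and boundary lengths simply add and each stays a separate island — 2 connected regions. The result has 2 disconnected regions.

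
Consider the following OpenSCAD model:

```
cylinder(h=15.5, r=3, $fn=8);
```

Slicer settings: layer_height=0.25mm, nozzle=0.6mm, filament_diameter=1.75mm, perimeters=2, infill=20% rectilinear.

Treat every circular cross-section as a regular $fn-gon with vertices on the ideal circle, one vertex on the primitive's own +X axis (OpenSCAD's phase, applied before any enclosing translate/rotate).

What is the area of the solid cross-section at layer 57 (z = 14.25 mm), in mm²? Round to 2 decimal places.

At z = 14.25 mm: the cylinder: section is a regular 8-gon, circumradius r=3 (area = (8/2)·3.000²·sin(360°/8) = 25.46 mm²). Overall, the cross-section is a single solid region. Net area = 25.46 mm².

25.46 mm²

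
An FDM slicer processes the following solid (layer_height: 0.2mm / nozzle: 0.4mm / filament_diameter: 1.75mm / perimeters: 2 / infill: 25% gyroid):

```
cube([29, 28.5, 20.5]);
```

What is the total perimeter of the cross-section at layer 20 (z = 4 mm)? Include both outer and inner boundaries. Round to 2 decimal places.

115.00 mm

At z = 4 mm: the cube (footprint 29×28.5) is included at this height (perimeter 115.00 mm). Overall, the cross-section is a single solid region. Total boundary length (outer) = 115.00 mm.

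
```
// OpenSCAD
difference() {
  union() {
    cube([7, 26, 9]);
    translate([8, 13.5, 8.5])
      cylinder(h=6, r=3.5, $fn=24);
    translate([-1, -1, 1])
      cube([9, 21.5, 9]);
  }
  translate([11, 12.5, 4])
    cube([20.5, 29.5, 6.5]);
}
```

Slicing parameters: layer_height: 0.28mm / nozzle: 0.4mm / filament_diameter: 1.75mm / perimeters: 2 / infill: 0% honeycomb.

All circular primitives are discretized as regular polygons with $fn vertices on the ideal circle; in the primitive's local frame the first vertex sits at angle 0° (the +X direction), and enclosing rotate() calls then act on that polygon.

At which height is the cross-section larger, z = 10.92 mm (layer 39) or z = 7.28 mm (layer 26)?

Layer 39 (z = 10.92): the cube does not reach this height (z outside [0, 9]); the r=3.5 cylinder at (8, 13.5) gives a regular 24-gon of circumradius 3.5 (constant along its height) (area = (24/2)·3.500²·sin(360°/24) = 38.05 mm²); the cube at (-1, -1) is not intersected at this z (z outside [1, 10]); Combining (union): only the r=3.5 cylinder at (8, 13.5) is present, so the union is just that shape — area = 38.05 mm²; the cube at (11, 12.5) is not intersected at this z (z outside [4, 10.5]); Subtracting the remaining from the first: none of the subtracted shapes is present at this height, so that combined region is unchanged — area = 38.05 mm². So its area = 38.05 mm². Layer 26 (z = 7.28): the cube is present — its section is the full 7×26 rectangle (area 182.00 mm²); the cylinder at (8, 13.5) is not intersected at this z (z outside [8.5, 14.5]); the cube at (-1, -1) (footprint 9×21.5) is included at this height (area 193.50 mm²); Combining (union): the regions partially overlap — summed areas 375.50 mm² minus the doubly-counted overlap 143.50 mm² gives 232.00 mm² — area = 232.00 mm²; the 20.5×29.5 cube at (11, 12.5) contributes its full rectangle (area 604.75 mm²); After the difference (first − rest): starting from the result so far (232.00 mm²), the 20.5×29.5 cube at (11, 12.5) misses the remaining region (no effect) — area = 232.00 mm². So its area = 232.00 mm². Layer 26 is larger (232.00 vs 38.05 mm²).

layer 26 (z = 7.28 mm)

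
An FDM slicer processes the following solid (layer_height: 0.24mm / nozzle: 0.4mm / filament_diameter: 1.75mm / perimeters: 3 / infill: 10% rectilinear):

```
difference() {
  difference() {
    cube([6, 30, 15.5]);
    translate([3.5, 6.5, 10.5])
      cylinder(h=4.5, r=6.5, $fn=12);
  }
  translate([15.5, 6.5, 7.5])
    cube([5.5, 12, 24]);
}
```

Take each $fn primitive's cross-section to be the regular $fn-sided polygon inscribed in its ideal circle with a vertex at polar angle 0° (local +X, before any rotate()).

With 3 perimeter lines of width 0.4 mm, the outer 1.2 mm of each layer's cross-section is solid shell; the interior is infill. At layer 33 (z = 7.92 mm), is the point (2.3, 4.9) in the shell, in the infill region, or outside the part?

At z = 7.92 mm: the 6×30 cube contributes its full rectangle; the cylinder at (3.5, 6.5) does not reach this height (z outside [10.5, 15]); Taking the first minus the rest: none of the subtracted shapes is present at this height, so the 6×30 cube is unchanged — 1 connected region; the cube at (15.5, 6.5) (footprint 5.5×12) is included at this height; Taking the first minus the rest: starting from that combined region, the 5.5×12 cube at (15.5, 6.5) misses the remaining region (no effect) — 1 connected region. Overall, the cross-section is a single solid region. The nearest boundary edge runs (0.00, 0.00)→(0.00, 30.00); distance from the point to it = 2.30 mm. The point is inside the cross-section and 2.30 mm from the nearest boundary — more than the 1.2 mm shell width (3 × 0.4), so it's in the infill interior.

infill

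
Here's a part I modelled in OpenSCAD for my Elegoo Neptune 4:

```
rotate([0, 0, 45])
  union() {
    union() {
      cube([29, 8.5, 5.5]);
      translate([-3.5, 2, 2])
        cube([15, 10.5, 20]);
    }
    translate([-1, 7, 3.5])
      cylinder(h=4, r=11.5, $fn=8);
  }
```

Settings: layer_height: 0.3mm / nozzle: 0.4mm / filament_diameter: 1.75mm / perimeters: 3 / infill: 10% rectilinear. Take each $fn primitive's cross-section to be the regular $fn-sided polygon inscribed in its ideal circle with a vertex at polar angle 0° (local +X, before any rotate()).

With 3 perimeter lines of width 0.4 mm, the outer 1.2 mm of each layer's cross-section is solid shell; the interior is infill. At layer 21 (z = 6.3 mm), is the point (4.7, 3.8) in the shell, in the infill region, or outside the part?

shell

At z = 6.3 mm: the cube is not intersected at this z (z outside [0, 5.5]); the 15×10.5 cube at (-3.5, 2) contributes its full rectangle; Combining (union): only the 15×10.5 cube at (-3.5, 2) is present, so the union is just that shape — 1 connected region; the cylinder at (-1, 7): section is a regular 8-gon, circumradius r=11.5; Taking the union: the regions partially overlap (shared area 135.56 mm²), so overlapping operands fuse into one piece — 1 connected region; (rotated 45° about Z; rotation is an isometry so areas/perimeters/island counts are preserved). Overall, the cross-section is a single solid region. Undo the 45° rotation: the query point maps to (6.010, -0.636) in the un-rotated model frame. The nearest boundary edge runs (7.13, -1.13)→(-1.00, -4.50); distance from the point to it = 0.89 mm. The point is inside the cross-section, 0.89 mm from the nearest boundary — within the 1.2 mm shell band (3 × 0.4).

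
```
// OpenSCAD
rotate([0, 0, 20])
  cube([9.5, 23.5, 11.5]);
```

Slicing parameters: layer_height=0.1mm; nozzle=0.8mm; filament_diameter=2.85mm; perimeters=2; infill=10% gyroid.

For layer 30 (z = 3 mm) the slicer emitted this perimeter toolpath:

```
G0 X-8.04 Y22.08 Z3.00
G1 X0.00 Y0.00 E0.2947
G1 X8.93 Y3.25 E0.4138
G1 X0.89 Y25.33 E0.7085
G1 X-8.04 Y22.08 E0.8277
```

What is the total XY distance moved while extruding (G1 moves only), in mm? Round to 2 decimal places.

66.00 mm

Sum the Euclidean lengths of each G1 segment: total = 66.00 mm.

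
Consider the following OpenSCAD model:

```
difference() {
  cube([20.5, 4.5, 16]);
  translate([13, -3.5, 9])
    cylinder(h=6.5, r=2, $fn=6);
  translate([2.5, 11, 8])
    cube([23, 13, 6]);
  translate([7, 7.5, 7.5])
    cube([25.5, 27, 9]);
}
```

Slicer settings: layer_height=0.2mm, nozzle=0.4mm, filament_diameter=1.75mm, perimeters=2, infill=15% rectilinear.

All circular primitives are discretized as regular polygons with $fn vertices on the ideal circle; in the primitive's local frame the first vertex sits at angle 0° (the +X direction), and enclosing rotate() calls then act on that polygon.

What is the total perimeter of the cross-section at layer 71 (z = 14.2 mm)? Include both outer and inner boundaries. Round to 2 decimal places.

50.00 mm

At z = 14.2 mm: the cube is present — its section is the full 20.5×4.5 rectangle (perimeter 50.00 mm); the r=2 cylinder at (13, -3.5) gives a regular 6-gon of circumradius 2 (constant along its height) (perimeter = 2·6·2.000·sin(180°/6) = 12.00 mm); the cube at (2.5, 11) is not intersected at this z (z outside [8, 14]); the cube at (7, 7.5) (footprint 25.5×27) is included at this height (perimeter 105.00 mm); Taking the first minus the rest: starting from the 20.5×4.5 cube, the r=2 cylinder at (13, -3.5) misses the remaining region (no effect); the 25.5×27 cube at (7, 7.5) misses the remaining region (no effect) — boundary = 50.00 mm. Overall, the cross-section is a single solid region. Total boundary length (outer) = 50.00 mm.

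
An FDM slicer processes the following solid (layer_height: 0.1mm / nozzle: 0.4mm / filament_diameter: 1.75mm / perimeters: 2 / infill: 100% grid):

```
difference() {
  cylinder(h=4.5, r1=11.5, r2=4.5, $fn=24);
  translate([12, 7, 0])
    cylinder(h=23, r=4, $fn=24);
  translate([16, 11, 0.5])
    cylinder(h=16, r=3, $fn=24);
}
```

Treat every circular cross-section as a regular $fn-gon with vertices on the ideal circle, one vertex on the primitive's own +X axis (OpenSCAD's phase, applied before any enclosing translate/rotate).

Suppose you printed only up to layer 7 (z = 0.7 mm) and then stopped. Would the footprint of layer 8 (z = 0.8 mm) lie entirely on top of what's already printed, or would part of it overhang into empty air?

Compare the two slices. At z = 0.7: the cone: at t=0.156 of its height the radius interpolates to r₁+(r₂−r₁)t = 10.411, giving a regular 24-gon of that circumradius (area = (24/2)·10.411²·sin(360°/24) = 336.64 mm²); the r=4 cylinder at (12, 7) gives a regular 24-gon of circumradius 4 (constant along its height) (area = (24/2)·4.000²·sin(360°/24) = 49.69 mm²); the cylinder at (16, 11): section is a regular 24-gon, circumradius r=3 (area = (24/2)·3.000²·sin(360°/24) = 27.95 mm²); After the difference (first − rest): starting from the cone (336.64 mm²), the r=4 cylinder at (12, 7) partially overlaps it — only the 0.90 mm² overlap (of its 49.69 mm²) is removed, clipping the outline; the r=3 cylinder at (16, 11) misses the remaining region (no effect) — area = 335.74 mm². At z = 0.8: the cone: at t=0.178 of its height the radius interpolates to r₁+(r₂−r₁)t = 10.256, giving a regular 24-gon of that circumradius (area = (24/2)·10.256²·sin(360°/24) = 326.66 mm²); the r=4 cylinder at (12, 7) gives a regular 24-gon of circumradius 4 (constant along its height) (area = (24/2)·4.000²·sin(360°/24) = 49.69 mm²); the r=3 cylinder at (16, 11) contributes a regular 24-gon of circumradius 3 (area = (24/2)·3.000²·sin(360°/24) = 27.95 mm²); Taking the first minus the rest: starting from the cone (326.66 mm²), the r=4 cylinder at (12, 7) partially overlaps it — only the 0.48 mm² overlap (of its 49.69 mm²) is removed, clipping the outline; the r=3 cylinder at (16, 11) misses the remaining region (no effect) — area = 326.18 mm². Checking containment: the cross-section at z = 0.8 is a subset of the cross-section at z = 0.7.

entirely on top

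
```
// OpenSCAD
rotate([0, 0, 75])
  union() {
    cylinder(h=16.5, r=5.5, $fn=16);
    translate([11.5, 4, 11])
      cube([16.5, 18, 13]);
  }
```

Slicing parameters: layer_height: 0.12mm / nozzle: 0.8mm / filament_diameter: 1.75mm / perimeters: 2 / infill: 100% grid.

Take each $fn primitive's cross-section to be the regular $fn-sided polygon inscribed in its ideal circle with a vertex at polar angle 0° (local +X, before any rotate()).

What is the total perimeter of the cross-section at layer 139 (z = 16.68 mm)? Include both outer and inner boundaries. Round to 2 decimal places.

69.00 mm

At z = 16.68 mm: the cylinder is absent (z outside [0, 16.5]); the 16.5×18 cube at (11.5, 4) contributes its full rectangle (perimeter 69.00 mm); Merging all regions: only the 16.5×18 cube at (11.5, 4) is present, so the union is just that shape — boundary = 69.00 mm; (rotated 75° about Z; rotation is an isometry so areas/perimeters/island counts are preserved). Overall, the cross-section is a single solid region. Total boundary length (outer) = 69.00 mm.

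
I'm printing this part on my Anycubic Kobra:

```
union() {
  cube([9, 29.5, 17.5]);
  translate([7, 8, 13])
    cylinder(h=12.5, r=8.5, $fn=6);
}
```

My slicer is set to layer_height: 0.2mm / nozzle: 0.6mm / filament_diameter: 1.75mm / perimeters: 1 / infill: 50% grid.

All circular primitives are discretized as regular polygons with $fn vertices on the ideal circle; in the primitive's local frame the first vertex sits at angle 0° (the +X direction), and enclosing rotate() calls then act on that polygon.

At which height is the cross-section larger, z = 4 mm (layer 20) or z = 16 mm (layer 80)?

layer 80 (z = 16 mm)

Layer 20 (z = 4): the 9×29.5 cube contributes its full rectangle (area 265.50 mm²); the cylinder at (7, 8) is absent (z outside [13, 25.5]); Combining (union): only the 9×29.5 cube is present, so the union is just that shape — area = 265.50 mm². So its area = 265.50 mm². Layer 80 (z = 16): the cube is present — its section is the full 9×29.5 rectangle (area 265.50 mm²); the r=8.5 cylinder at (7, 8) contributes a regular 6-gon of circumradius 8.5 (area = (6/2)·8.500²·sin(360°/6) = 187.71 mm²); Combining (union): the regions partially overlap — summed areas 453.21 mm² minus the doubly-counted overlap 119.40 mm² gives 333.81 mm² — area = 333.81 mm². So its area = 333.81 mm². Layer 80 is larger (333.81 vs 265.50 mm²).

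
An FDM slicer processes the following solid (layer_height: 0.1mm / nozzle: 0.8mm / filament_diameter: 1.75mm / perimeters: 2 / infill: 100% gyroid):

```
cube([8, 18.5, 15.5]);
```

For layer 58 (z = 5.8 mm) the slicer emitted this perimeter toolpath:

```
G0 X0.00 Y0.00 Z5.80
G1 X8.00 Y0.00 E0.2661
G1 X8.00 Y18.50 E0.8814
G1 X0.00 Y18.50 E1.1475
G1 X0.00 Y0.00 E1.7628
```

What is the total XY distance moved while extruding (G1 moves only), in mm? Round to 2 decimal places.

53.00 mm

Sum the Euclidean lengths of each G1 segment: total = 53.00 mm.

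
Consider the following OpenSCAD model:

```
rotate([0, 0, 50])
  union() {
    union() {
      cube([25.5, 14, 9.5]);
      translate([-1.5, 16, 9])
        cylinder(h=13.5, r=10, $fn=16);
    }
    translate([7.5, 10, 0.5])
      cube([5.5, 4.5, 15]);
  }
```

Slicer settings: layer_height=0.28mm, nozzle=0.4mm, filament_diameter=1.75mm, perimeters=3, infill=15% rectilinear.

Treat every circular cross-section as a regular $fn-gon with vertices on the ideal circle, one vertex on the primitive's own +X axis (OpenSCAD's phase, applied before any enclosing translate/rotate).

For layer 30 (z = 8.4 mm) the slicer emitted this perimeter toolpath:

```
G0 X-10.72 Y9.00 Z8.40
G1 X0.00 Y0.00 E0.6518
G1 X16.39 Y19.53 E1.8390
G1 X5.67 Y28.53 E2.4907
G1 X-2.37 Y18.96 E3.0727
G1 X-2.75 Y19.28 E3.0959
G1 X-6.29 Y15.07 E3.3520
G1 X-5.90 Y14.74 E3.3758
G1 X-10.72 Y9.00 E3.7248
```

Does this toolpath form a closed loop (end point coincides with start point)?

Start point (G0): (-10.72, 9.00). End point (last G1): the path returns to the start — closed.

yes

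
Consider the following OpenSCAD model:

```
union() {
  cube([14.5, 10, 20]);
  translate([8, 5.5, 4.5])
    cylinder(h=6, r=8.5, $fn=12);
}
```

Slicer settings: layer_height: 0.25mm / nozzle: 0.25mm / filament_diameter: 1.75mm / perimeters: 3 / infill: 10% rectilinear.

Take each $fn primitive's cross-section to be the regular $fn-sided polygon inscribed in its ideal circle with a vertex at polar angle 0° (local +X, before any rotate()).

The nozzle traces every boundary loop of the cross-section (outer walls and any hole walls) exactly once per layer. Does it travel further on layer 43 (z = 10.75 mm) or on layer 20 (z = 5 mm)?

Layer 43 (z = 10.75): the cube (footprint 14.5×10) is included at this height (perimeter 49.00 mm); the cylinder at (8, 5.5) is absent (z outside [4.5, 10.5]); Merging all regions: only the 14.5×10 cube is present, so the union is just that shape — boundary = 49.00 mm. So its perimeter = 49.00 mm. Layer 20 (z = 5): the cube is present — its section is the full 14.5×10 rectangle (perimeter 49.00 mm); the r=8.5 cylinder at (8, 5.5) gives a regular 12-gon of circumradius 8.5 (constant along its height) (perimeter = 2·12·8.500·sin(180°/12) = 52.80 mm); Combining (union): the regions partially overlap (shared area 141.63 mm²), so the edge portions inside another operand are dropped and the merged outline is re-measured after clipping — boundary = 55.01 mm. So its perimeter = 55.01 mm. Layer 20 is larger (55.01 vs 49.00 mm).

layer 20 (z = 5 mm)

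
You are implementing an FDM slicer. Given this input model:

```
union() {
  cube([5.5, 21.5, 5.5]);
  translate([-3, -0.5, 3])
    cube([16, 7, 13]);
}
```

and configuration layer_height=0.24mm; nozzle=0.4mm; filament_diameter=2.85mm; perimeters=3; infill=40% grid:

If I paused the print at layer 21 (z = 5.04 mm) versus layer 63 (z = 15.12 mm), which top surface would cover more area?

Layer 21 (z = 5.04): the cube (footprint 5.5×21.5) is included at this height (area 118.25 mm²); the cube at (-3, -0.5) (footprint 16×7) is included at this height (area 112.00 mm²); Merging all regions: the regions partially overlap — summed areas 230.25 mm² minus the doubly-counted overlap 35.75 mm² gives 194.50 mm² — area = 194.50 mm². So its area = 194.50 mm². Layer 63 (z = 15.12): the cube is not intersected at this z (z outside [0, 5.5]); the cube at (-3, -0.5) is present — its section is the full 16×7 rectangle (area 112.00 mm²); Combining (union): only the 16×7 cube at (-3, -0.5) is present, so the union is just that shape — area = 112.00 mm². So its area = 112.00 mm². Layer 21 is larger (194.50 vs 112.00 mm²).

layer 21 (z = 5.04 mm)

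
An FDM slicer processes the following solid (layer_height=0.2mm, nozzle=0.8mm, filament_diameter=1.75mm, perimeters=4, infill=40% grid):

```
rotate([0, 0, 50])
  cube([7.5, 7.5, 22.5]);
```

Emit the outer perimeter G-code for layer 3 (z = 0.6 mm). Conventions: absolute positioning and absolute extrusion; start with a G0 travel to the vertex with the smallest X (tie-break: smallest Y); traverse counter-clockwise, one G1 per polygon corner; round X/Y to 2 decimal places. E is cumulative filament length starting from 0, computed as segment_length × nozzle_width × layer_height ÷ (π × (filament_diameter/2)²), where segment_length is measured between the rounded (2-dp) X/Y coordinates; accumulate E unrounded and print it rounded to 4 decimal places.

At z = 0.6 mm: the cube (footprint 7.5×7.5) is included at this height; (rotated 50° about Z; rotation is an isometry so areas/perimeters/island counts are preserved). The outline is a single polygon with 4 vertices. Extrusion per mm of travel: 0.8 × 0.2 / (π × 0.875²) = 0.066520. Accumulating E over each segment gives final E = 1.9963.

G0 X-5.75 Y4.82 Z0.60
G1 X0.00 Y0.00 E0.4991
G1 X4.82 Y5.75 E0.9982
G1 X-0.92 Y10.57 E1.4968
G1 X-5.75 Y4.82 E1.9963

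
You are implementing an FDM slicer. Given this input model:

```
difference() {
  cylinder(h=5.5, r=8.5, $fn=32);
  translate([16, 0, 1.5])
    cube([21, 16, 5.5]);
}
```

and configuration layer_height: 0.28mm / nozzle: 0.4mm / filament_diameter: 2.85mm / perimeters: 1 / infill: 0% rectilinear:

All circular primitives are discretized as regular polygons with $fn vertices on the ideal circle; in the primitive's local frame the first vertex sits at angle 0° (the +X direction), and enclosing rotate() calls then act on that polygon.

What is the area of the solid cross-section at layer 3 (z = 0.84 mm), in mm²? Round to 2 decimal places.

225.52 mm²

At z = 0.84 mm: the cylinder: section is a regular 32-gon, circumradius r=8.5 (area = (32/2)·8.500²·sin(360°/32) = 225.52 mm²); the cube at (16, 0) is not intersected at this z (z outside [1.5, 7]); Taking the first minus the rest: none of the subtracted shapes is present at this height, so the r=8.5 cylinder is unchanged — area = 225.52 mm². Overall, the cross-section is a single solid region. Net area = 225.52 mm².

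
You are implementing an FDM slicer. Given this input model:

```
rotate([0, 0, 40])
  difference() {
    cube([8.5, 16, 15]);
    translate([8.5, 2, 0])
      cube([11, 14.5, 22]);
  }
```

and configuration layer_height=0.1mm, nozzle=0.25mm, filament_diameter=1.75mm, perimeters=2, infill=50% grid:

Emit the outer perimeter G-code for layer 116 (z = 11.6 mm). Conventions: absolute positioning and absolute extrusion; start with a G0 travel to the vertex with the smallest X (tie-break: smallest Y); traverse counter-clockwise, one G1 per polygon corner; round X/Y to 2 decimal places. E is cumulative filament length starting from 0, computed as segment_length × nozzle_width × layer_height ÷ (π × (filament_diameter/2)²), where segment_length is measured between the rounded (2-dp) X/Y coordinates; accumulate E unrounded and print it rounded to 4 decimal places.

At z = 11.6 mm: the 8.5×16 cube contributes its full rectangle; the 11×14.5 cube at (8.5, 2) contributes its full rectangle; After the difference (first − rest): starting from the 8.5×16 cube, the 11×14.5 cube at (8.5, 2) misses the remaining region (no effect) — 1 connected region; (rotated 40° about Z; rotation is an isometry so areas/perimeters/island counts are preserved). The outline is a single polygon with 4 vertices. Extrusion per mm of travel: 0.25 × 0.1 / (π × 0.875²) = 0.010394. Accumulating E over each segment gives final E = 0.5092.

G0 X-10.28 Y12.26 Z11.60
G1 X0.00 Y0.00 E0.1663
G1 X6.51 Y5.46 E0.2546
G1 X-3.77 Y17.72 E0.4209
G1 X-10.28 Y12.26 E0.5092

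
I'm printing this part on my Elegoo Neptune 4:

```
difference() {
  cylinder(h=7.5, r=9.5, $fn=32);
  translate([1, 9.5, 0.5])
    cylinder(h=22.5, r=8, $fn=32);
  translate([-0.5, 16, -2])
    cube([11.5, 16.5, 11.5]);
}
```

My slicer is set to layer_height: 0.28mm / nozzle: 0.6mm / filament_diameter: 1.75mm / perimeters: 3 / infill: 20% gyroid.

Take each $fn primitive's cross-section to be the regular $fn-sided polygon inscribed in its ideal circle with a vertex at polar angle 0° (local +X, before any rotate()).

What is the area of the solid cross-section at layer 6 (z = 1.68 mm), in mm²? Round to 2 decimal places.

201.21 mm²

At z = 1.68 mm: the r=9.5 cylinder contributes a regular 32-gon of circumradius 9.5 (area = (32/2)·9.500²·sin(360°/32) = 281.71 mm²); the cylinder at (1, 9.5): section is a regular 32-gon, circumradius r=8 (area = (32/2)·8.000²·sin(360°/32) = 199.77 mm²); the cube at (-0.5, 16) (footprint 11.5×16.5) is included at this height (area 189.75 mm²); Subtracting the remaining from the first: starting from the r=9.5 cylinder (281.71 mm²), the r=8 cylinder at (1, 9.5) partially overlaps it — only the 80.50 mm² overlap (of its 199.77 mm²) is removed, clipping the outline; the 11.5×16.5 cube at (-0.5, 16) misses the remaining region (no effect) — area = 201.21 mm². Overall, the cross-section is a single solid region. Net area = 201.21 mm².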